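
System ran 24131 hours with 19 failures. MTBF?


Formula: MTBF = Total operating time / Number of failures
MTBF = 24131 / 19
MTBF = 1270.05 hours

1270.05 hours


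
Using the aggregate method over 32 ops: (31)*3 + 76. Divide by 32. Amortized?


Formula: Amortized cost = Total cost / Operations
Total cost = (31 * 3) + (1 * 76)
Total cost = 93 + 76 = 169
Amortized = 169 / 32 = 5.2813

5.2813


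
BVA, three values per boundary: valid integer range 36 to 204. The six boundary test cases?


Range: [36, 204]
Boundaries: just below min, min, min+1, max-1, max, just above max
Values: [35, 36, 37, 203, 204, 205]

[35, 36, 37, 203, 204, 205]


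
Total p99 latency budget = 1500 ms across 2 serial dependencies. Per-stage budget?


Formula: per_stage = total_budget / stages
per_stage = 1500 / 2
per_stage = 750.0 ms

750.0 ms


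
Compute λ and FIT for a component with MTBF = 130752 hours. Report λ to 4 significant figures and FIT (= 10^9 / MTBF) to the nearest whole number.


Formula: λ = 1 / MTBF; FIT = λ × 1e9 = 1e9 / MTBF
λ = 1 / 130752 ≈ 7.648e-06 failures/hour
FIT = 1e9 / 130752 ≈ 7648 failures per 1e9 hours (nearest whole number)

λ = 7.648e-06 /h, FIT = 7648


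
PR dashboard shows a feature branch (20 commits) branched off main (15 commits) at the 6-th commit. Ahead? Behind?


Common ancestor: commit #6
feature commits after divergence: 20 - 6 = 14
main commits after divergence: 15 - 6 = 9
feature is 14 commits ahead of main
main is 9 commits ahead of feature

feature ahead: 14, main ahead: 9


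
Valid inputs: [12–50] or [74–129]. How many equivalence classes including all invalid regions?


Valid ranges: [12,50] and [74,129]
Class 1: x < 12 — invalid
Class 2: 12 ≤ x ≤ 50 — valid
Class 3: 50 < x < 74 — invalid (gap between ranges)
Class 4: 74 ≤ x ≤ 129 — valid
Class 5: x > 129 — invalid
Total equivalence classes: 5

5 equivalence classes


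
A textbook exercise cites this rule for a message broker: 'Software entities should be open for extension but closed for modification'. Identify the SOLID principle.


This describes the Open/Closed Principle (OCP)

Open/Closed Principle (OCP)


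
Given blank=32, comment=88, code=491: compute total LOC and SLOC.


Total LOC = blank + comment + code
Total LOC = 32 + 88 + 491 = 611
SLOC (source only) = code = 491

Total LOC: 611, SLOC: 491


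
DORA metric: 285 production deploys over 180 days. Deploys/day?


Formula: deployments per day = releases / days
= 285 / 180
= 1.583 deploys/day
(equivalently, 11.08 deploys/week)

1.583 deploys/day


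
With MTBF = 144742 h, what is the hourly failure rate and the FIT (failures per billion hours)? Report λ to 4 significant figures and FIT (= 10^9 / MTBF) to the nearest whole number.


Formula: λ = 1 / MTBF; FIT = λ × 1e9 = 1e9 / MTBF
λ = 1 / 144742 ≈ 6.909e-06 failures/hour
FIT = 1e9 / 144742 ≈ 6909 failures per 1e9 hours (nearest whole number)

λ = 6.909e-06 /h, FIT = 6909


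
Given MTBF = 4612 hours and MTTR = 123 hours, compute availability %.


Availability = MTBF / (MTBF + MTTR)
Availability = 4612 / (4612 + 123)
Availability = 4612 / 4735
Availability = 97.4023%

97.4023%


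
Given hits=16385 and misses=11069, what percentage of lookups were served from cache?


Formula: hit rate = hits / (hits + misses) * 100
hit rate = 16385 / (16385 + 11069) * 100
hit rate = 16385 / 27454 * 100
hit rate = 59.68%

59.68%


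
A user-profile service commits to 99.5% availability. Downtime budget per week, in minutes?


Formula: allowed downtime = period * (100 - SLA) / 100
Period (week) = 10080 minutes
Unavailability fraction = (100 - 99.5) / 100
Allowed downtime = 10080 * (100 - 99.5) / 100
Allowed downtime = 50.4 minutes

50.4 minutes


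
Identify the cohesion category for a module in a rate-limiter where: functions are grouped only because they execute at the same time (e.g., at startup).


Reasoning: Related by timing only
Type: Temporal cohesion

Temporal cohesion


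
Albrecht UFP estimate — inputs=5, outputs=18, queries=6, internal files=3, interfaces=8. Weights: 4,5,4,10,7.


UFP = EI*4 + EO*5 + EQ*4 + ILF*10 + EIF*7
UFP = 5*4 + 18*5 + 6*4 + 3*10 + 8*7
UFP = 20 + 90 + 24 + 30 + 56
UFP = 220

220


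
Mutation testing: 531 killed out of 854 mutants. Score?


Mutation score = killed / total * 100
Mutation score = 531 / 854 * 100
Mutation score = 62.18%

62.18%


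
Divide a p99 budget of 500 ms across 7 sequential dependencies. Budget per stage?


Formula: per_stage = total_budget / stages
per_stage = 500 / 7
per_stage = 71.43 ms

71.43 ms


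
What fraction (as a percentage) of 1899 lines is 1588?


Coverage = covered / total * 100
Coverage = 1588 / 1899 * 100
Coverage = 83.62%

83.62%


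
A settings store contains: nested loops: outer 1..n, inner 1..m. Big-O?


Reasoning: product of independent bounds
Complexity: O(n*m)

O(n*m)


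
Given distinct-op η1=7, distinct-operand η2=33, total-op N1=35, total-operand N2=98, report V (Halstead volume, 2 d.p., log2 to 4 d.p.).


Formula: V = N * log2(η), where N = N1 + N2 and η = η1 + η2
η = 7 + 33 = 40
N = 35 + 98 = 133
log2(40) ≈ 5.3219
V = 133 * 5.3219 = 707.81

707.81


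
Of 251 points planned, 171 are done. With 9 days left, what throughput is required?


Formula: Required rate = Remaining points / Days left
Remaining = 251 - 171 = 80 points
Required rate = 80 / 9 = 8.89 points/day

8.89 points/day


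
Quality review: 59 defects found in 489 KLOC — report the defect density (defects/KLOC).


Defect density = defects / KLOC
Defect density = 59 / 489
Defect density = 0.121 defects/KLOC

0.121 defects/KLOC


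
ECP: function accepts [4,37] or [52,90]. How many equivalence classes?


Valid ranges: [4,37] and [52,90]
Class 1: x < 4 — invalid
Class 2: 4 ≤ x ≤ 37 — valid
Class 3: 37 < x < 52 — invalid (gap between ranges)
Class 4: 52 ≤ x ≤ 90 — valid
Class 5: x > 90 — invalid
Total equivalence classes: 5

5 equivalence classes


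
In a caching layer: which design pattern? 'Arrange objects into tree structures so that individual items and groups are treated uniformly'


This matches the Composite pattern

Composite


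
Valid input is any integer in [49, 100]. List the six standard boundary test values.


Range: [49, 100]
Boundaries: just below min, min, min+1, max-1, max, just above max
Values: [48, 49, 50, 99, 100, 101]

[48, 49, 50, 99, 100, 101]


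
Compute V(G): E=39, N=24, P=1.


Formula: V(G) = E - N + 2P
V(G) = 39 - 24 + 2*1
V(G) = 15 + 2
V(G) = 17

17


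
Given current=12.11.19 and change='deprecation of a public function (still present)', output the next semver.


Current: 12.11.19
Change category: 'deprecation of a public function (still present)' → minor bump
SemVer rule: minor bump → increment MINOR, reset PATCH to 0 (MAJOR unchanged)
New: 12.12.0

12.12.0


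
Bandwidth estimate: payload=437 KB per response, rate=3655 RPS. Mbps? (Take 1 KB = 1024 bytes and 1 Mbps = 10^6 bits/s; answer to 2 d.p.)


Formula: Mbps = payload_bytes * RPS * 8 / 1e6
Payload per request = 437 KB = 437 * 1024 = 447488 bytes
Total bytes/sec = 447488 * 3655 = 1635568640
Total bits/sec = 1635568640 * 8 = 13084549120
Mbps = 13084549120 / 1e6 = 13084.55

13084.55 Mbps


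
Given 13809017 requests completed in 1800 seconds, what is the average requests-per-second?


Formula: throughput = requests / seconds
throughput = 13809017 / 1800
throughput = 7671.68 requests/second

7671.68 requests/second


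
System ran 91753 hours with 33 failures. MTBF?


Formula: MTBF = Total operating time / Number of failures
MTBF = 91753 / 33
MTBF = 2780.39 hours

2780.39 hours


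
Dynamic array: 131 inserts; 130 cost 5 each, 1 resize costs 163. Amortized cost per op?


Formula: Amortized cost = Total cost / Operations
Total cost = (130 * 5) + (1 * 163)
Total cost = 650 + 163 = 813
Amortized = 813 / 131 = 6.2061

6.2061


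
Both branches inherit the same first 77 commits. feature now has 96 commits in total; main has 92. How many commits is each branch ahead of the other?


Common ancestor: commit #77
feature commits after divergence: 96 - 77 = 19
main commits after divergence: 92 - 77 = 15
feature is 19 commits ahead of main
main is 15 commits ahead of feature

feature ahead: 19, main ahead: 15


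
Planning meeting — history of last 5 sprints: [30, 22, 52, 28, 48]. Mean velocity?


Formula: Avg velocity = Total points / Number of sprints
Points: [30, 22, 52, 28, 48]
Sum = 30 + 22 + 52 + 28 + 48 = 180
Avg velocity = 180 / 5 = 36.0 points/sprint

36.0 points/sprint


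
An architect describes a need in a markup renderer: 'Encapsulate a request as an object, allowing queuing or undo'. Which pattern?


This matches the Command pattern

Command


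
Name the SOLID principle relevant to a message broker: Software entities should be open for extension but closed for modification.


This describes the Open/Closed Principle (OCP)

Open/Closed Principle (OCP)


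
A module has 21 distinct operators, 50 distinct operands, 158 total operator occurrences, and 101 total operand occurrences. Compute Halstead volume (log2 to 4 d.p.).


Formula: V = N * log2(η), where N = N1 + N2 and η = η1 + η2
η = 21 + 50 = 71
N = 158 + 101 = 259
log2(71) ≈ 6.1497
V = 259 * 6.1497 = 1592.77

1592.77


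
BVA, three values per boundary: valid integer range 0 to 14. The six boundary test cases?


Range: [0, 14]
Boundaries: just below min, min, min+1, max-1, max, just above max
Values: [-1, 0, 1, 13, 14, 15]

[-1, 0, 1, 13, 14, 15]


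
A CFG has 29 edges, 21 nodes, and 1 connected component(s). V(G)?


Formula: V(G) = E - N + 2P
V(G) = 29 - 21 + 2*1
V(G) = 8 + 2
V(G) = 10

10


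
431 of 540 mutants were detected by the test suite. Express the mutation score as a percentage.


Mutation score = killed / total * 100
Mutation score = 431 / 540 * 100
Mutation score = 79.81%

79.81%


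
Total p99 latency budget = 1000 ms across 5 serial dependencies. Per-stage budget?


Formula: per_stage = total_budget / stages
per_stage = 1000 / 5
per_stage = 200.0 ms

200.0 ms


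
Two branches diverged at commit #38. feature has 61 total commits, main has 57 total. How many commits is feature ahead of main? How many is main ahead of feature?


Common ancestor: commit #38
feature commits after divergence: 61 - 38 = 23
main commits after divergence: 57 - 38 = 19
feature is 23 commits ahead of main
main is 19 commits ahead of feature

feature ahead: 23, main ahead: 19


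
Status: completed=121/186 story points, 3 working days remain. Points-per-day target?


Formula: Required rate = Remaining points / Days left
Remaining = 186 - 121 = 65 points
Required rate = 65 / 3 = 21.67 points/day

21.67 points/day


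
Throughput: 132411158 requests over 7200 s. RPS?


Formula: throughput = requests / seconds
throughput = 132411158 / 7200
throughput = 18390.44 requests/second

18390.44 requests/second


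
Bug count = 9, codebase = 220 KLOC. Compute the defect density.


Defect density = defects / KLOC
Defect density = 9 / 220
Defect density = 0.041 defects/KLOC

0.041 defects/KLOC


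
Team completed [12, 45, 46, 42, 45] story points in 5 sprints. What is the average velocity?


Formula: Avg velocity = Total points / Number of sprints
Points: [12, 45, 46, 42, 45]
Sum = 12 + 45 + 46 + 42 + 45 = 190
Avg velocity = 190 / 5 = 38.0 points/sprint

38.0 points/sprint


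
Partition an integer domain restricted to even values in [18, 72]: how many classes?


Constraint: even integers in [18, 72]
Class 1: x < 18 — out-of-range invalid
Class 2: x in [18,72] but odd — wrong type invalid
Class 3: x in [18,72] and even — valid
Class 4: x > 72 — out-of-range invalid
Total equivalence classes: 4

4 equivalence classes


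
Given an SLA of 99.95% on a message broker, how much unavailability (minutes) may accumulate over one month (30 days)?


Formula: allowed downtime = period * (100 - SLA) / 100
Period (month (30 days)) = 43200 minutes
Unavailability fraction = (100 - 99.95) / 100
Allowed downtime = 43200 * (100 - 99.95) / 100
Allowed downtime = 21.6 minutes

21.6 minutes


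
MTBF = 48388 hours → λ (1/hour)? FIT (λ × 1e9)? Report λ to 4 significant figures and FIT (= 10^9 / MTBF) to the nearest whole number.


Formula: λ = 1 / MTBF; FIT = λ × 1e9 = 1e9 / MTBF
λ = 1 / 48388 ≈ 2.067e-05 failures/hour
FIT = 1e9 / 48388 ≈ 20666 failures per 1e9 hours (nearest whole number)

λ = 2.067e-05 /h, FIT = 20666


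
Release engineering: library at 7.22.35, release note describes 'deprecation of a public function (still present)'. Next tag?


Current: 7.22.35
Change category: 'deprecation of a public function (still present)' → minor bump
SemVer rule: minor bump → increment MINOR, reset PATCH to 0 (MAJOR unchanged)
New: 7.23.0

7.23.0


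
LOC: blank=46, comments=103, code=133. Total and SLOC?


Total LOC = blank + comment + code
Total LOC = 46 + 103 + 133 = 282
SLOC (source only) = code = 133

Total LOC: 282, SLOC: 133


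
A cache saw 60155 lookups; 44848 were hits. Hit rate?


Formula: hit rate = hits / (hits + misses) * 100
hit rate = 44848 / (44848 + 15307) * 100
hit rate = 44848 / 60155 * 100
hit rate = 74.55%

74.55%


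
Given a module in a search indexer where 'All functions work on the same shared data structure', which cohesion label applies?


Reasoning: Functions share data
Type: Communicational cohesion

Communicational cohesion


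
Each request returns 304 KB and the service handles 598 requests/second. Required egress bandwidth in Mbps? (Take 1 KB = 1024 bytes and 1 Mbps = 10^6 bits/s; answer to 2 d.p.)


Formula: Mbps = payload_bytes * RPS * 8 / 1e6
Payload per request = 304 KB = 304 * 1024 = 311296 bytes
Total bytes/sec = 311296 * 598 = 186155008
Total bits/sec = 186155008 * 8 = 1489240064
Mbps = 1489240064 / 1e6 = 1489.24

1489.24 Mbps


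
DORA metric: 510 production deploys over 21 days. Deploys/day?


Formula: deployments per day = releases / days
= 510 / 21
= 24.286 deploys/day
(equivalently, 170.0 deploys/week)

24.286 deploys/day


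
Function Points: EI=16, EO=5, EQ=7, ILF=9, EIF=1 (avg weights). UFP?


UFP = EI*4 + EO*5 + EQ*4 + ILF*10 + EIF*7
UFP = 16*4 + 5*5 + 7*4 + 9*10 + 1*7
UFP = 64 + 25 + 28 + 90 + 7
UFP = 214

214


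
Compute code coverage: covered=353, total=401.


Coverage = covered / total * 100
Coverage = 353 / 401 * 100
Coverage = 88.03%

88.03%


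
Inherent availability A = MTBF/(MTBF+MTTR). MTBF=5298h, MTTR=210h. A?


Availability = MTBF / (MTBF + MTTR)
Availability = 5298 / (5298 + 210)
Availability = 5298 / 5508
Availability = 96.1874%

96.1874%


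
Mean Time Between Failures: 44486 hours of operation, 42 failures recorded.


Formula: MTBF = Total operating time / Number of failures
MTBF = 44486 / 42
MTBF = 1059.19 hours

1059.19 hours


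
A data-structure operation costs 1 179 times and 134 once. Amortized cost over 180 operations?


Formula: Amortized cost = Total cost / Operations
Total cost = (179 * 1) + (1 * 134)
Total cost = 179 + 134 = 313
Amortized = 313 / 180 = 1.7389

1.7389


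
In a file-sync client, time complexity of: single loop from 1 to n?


Reasoning: one pass through n items
Complexity: O(n)

O(n)


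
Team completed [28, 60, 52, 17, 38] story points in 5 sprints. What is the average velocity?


Formula: Avg velocity = Total points / Number of sprints
Points: [28, 60, 52, 17, 38]
Sum = 28 + 60 + 52 + 17 + 38 = 195
Avg velocity = 195 / 5 = 39.0 points/sprint

39.0 points/sprint


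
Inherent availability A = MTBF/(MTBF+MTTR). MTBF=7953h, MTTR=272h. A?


Availability = MTBF / (MTBF + MTTR)
Availability = 7953 / (7953 + 272)
Availability = 7953 / 8225
Availability = 96.693%

96.693%


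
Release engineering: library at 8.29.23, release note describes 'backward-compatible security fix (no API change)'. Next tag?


Current: 8.29.23
Change category: 'backward-compatible security fix (no API change)' → patch bump
SemVer rule: patch bump → increment PATCH (MAJOR and MINOR unchanged)
New: 8.29.24

8.29.24


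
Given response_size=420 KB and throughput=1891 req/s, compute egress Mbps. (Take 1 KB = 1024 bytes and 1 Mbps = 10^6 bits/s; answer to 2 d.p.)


Formula: Mbps = payload_bytes * RPS * 8 / 1e6
Payload per request = 420 KB = 420 * 1024 = 430080 bytes
Total bytes/sec = 430080 * 1891 = 813281280
Total bits/sec = 813281280 * 8 = 6506250240
Mbps = 6506250240 / 1e6 = 6506.25

6506.25 Mbps


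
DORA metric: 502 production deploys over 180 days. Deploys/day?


Formula: deployments per day = releases / days
= 502 / 180
= 2.789 deploys/day
(equivalently, 19.52 deploys/week)

2.789 deploys/day


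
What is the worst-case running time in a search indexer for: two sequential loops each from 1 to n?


Reasoning: sequential dominates: O(n) + O(n) = O(n)
Complexity: O(n)

O(n)


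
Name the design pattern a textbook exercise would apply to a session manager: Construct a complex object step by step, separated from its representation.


This matches the Builder pattern

Builder


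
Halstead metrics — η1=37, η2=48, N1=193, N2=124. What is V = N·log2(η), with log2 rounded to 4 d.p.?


Formula: V = N * log2(η), where N = N1 + N2 and η = η1 + η2
η = 37 + 48 = 85
N = 193 + 124 = 317
log2(85) ≈ 6.4094
V = 317 * 6.4094 = 2031.78

2031.78


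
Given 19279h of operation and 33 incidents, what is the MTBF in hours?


Formula: MTBF = Total operating time / Number of failures
MTBF = 19279 / 33
MTBF = 584.21 hours

584.21 hours


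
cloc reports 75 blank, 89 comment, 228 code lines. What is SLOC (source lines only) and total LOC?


Total LOC = blank + comment + code
Total LOC = 75 + 89 + 228 = 392
SLOC (source only) = code = 228

Total LOC: 392, SLOC: 228


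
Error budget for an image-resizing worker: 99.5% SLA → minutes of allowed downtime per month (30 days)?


Formula: allowed downtime = period * (100 - SLA) / 100
Period (month (30 days)) = 43200 minutes
Unavailability fraction = (100 - 99.5) / 100
Allowed downtime = 43200 * (100 - 99.5) / 100
Allowed downtime = 216.0 minutes

216.0 minutes


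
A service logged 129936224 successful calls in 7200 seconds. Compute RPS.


Formula: throughput = requests / seconds
throughput = 129936224 / 7200
throughput = 18046.7 requests/second

18046.7 requests/second


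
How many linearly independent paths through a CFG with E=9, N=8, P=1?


Formula: V(G) = E - N + 2P
V(G) = 9 - 8 + 2*1
V(G) = 1 + 2
V(G) = 3

3


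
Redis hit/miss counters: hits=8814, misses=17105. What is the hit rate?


Formula: hit rate = hits / (hits + misses) * 100
hit rate = 8814 / (8814 + 17105) * 100
hit rate = 8814 / 25919 * 100
hit rate = 34.01%

34.01%


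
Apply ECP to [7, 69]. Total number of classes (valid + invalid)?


Valid range: [7, 69]
Class 1: x < 7 — invalid
Class 2: 7 ≤ x ≤ 69 — valid
Class 3: x > 69 — invalid
Total equivalence classes: 3

3 equivalence classes


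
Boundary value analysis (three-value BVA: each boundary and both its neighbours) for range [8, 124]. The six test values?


Range: [8, 124]
Boundaries: just below min, min, min+1, max-1, max, just above max
Values: [7, 8, 9, 123, 124, 125]

[7, 8, 9, 123, 124, 125]


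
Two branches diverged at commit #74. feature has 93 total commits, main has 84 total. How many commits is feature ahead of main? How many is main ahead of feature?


Common ancestor: commit #74
feature commits after divergence: 93 - 74 = 19
main commits after divergence: 84 - 74 = 10
feature is 19 commits ahead of main
main is 10 commits ahead of feature

feature ahead: 19, main ahead: 10


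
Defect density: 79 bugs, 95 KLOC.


Defect density = defects / KLOC
Defect density = 79 / 95
Defect density = 0.832 defects/KLOC

0.832 defects/KLOC


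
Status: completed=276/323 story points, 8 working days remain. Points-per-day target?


Formula: Required rate = Remaining points / Days left
Remaining = 323 - 276 = 47 points
Required rate = 47 / 8 = 5.88 points/day

5.88 points/day


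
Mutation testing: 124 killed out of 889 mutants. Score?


Mutation score = killed / total * 100
Mutation score = 124 / 889 * 100
Mutation score = 13.95%

13.95%


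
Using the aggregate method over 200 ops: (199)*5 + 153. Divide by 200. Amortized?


Formula: Amortized cost = Total cost / Operations
Total cost = (199 * 5) + (1 * 153)
Total cost = 995 + 153 = 1148
Amortized = 1148 / 200 = 5.74

5.74


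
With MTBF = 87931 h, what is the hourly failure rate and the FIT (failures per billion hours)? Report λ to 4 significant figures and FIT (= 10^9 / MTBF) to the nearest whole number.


Formula: λ = 1 / MTBF; FIT = λ × 1e9 = 1e9 / MTBF
λ = 1 / 87931 ≈ 1.137e-05 failures/hour
FIT = 1e9 / 87931 ≈ 11373 failures per 1e9 hours (nearest whole number)

λ = 1.137e-05 /h, FIT = 11373


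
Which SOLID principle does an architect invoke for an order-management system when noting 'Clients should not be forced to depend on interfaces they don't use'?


This describes the Interface Segregation Principle (ISP)

Interface Segregation Principle (ISP)


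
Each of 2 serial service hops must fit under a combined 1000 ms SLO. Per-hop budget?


Formula: per_stage = total_budget / stages
per_stage = 1000 / 2
per_stage = 500.0 ms

500.0 ms


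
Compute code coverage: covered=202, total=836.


Coverage = covered / total * 100
Coverage = 202 / 836 * 100
Coverage = 24.16%

24.16%


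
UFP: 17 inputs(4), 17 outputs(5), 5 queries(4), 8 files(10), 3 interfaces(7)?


UFP = EI*4 + EO*5 + EQ*4 + ILF*10 + EIF*7
UFP = 17*4 + 17*5 + 5*4 + 8*10 + 3*7
UFP = 68 + 85 + 20 + 80 + 21
UFP = 274

274


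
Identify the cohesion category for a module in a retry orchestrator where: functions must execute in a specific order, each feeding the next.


Reasoning: Output of one is input to next
Type: Sequential cohesion

Sequential cohesion


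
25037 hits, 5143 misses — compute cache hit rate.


Formula: hit rate = hits / (hits + misses) * 100
hit rate = 25037 / (25037 + 5143) * 100
hit rate = 25037 / 30180 * 100
hit rate = 82.96%

82.96%


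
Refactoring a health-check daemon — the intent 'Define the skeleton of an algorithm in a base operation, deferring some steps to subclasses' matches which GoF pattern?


This matches the Template Method pattern

Template Method


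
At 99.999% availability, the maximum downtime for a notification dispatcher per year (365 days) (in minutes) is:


Formula: allowed downtime = period * (100 - SLA) / 100
Period (year (365 days)) = 525600 minutes
Unavailability fraction = (100 - 99.999) / 100
Allowed downtime = 525600 * (100 - 99.999) / 100
Allowed downtime = 5.256 minutes

5.256 minutes


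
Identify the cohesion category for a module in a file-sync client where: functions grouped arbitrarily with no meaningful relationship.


Reasoning: Worst: random grouping
Type: Coincidental cohesion

Coincidental cohesion


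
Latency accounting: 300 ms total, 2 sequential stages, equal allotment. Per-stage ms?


Formula: per_stage = total_budget / stages
per_stage = 300 / 2
per_stage = 150.0 ms

150.0 ms


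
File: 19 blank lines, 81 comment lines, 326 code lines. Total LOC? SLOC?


Total LOC = blank + comment + code
Total LOC = 19 + 81 + 326 = 426
SLOC (source only) = code = 326

Total LOC: 426, SLOC: 326


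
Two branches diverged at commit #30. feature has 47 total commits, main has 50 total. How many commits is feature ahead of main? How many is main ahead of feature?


Common ancestor: commit #30
feature commits after divergence: 47 - 30 = 17
main commits after divergence: 50 - 30 = 20
feature is 17 commits ahead of main
main is 20 commits ahead of feature

feature ahead: 17, main ahead: 20


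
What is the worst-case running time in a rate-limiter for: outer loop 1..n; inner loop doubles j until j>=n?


Reasoning: linear outer times logarithmic inner
Complexity: O(n log n)

O(n log n)


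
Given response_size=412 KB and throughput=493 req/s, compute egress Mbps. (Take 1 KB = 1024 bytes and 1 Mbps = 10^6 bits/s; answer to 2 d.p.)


Formula: Mbps = payload_bytes * RPS * 8 / 1e6
Payload per request = 412 KB = 412 * 1024 = 421888 bytes
Total bytes/sec = 421888 * 493 = 207990784
Total bits/sec = 207990784 * 8 = 1663926272
Mbps = 1663926272 / 1e6 = 1663.93

1663.93 Mbps


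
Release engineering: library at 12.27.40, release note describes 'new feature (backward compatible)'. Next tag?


Current: 12.27.40
Change category: 'new feature (backward compatible)' → minor bump
SemVer rule: minor bump → increment MINOR, reset PATCH to 0 (MAJOR unchanged)
New: 12.28.0

12.28.0


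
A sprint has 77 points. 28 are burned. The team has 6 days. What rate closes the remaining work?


Formula: Required rate = Remaining points / Days left
Remaining = 77 - 28 = 49 points
Required rate = 49 / 6 = 8.17 points/day

8.17 points/day


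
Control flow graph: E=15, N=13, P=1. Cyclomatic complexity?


Formula: V(G) = E - N + 2P
V(G) = 15 - 13 + 2*1
V(G) = 2 + 2
V(G) = 4

4


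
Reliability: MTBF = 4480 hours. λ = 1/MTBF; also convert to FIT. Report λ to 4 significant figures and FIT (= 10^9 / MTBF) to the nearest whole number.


Formula: λ = 1 / MTBF; FIT = λ × 1e9 = 1e9 / MTBF
λ = 1 / 4480 ≈ 2.232e-04 failures/hour
FIT = 1e9 / 4480 ≈ 223214 failures per 1e9 hours (nearest whole number)

λ = 2.232e-04 /h, FIT = 223214


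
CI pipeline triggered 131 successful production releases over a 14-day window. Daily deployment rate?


Formula: deployments per day = releases / days
= 131 / 14
= 9.357 deploys/day
(equivalently, 65.5 deploys/week)

9.357 deploys/day


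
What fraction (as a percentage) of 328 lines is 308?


Coverage = covered / total * 100
Coverage = 308 / 328 * 100
Coverage = 93.9%

93.9%


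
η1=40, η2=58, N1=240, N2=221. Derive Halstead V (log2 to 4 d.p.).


Formula: V = N * log2(η), where N = N1 + N2 and η = η1 + η2
η = 40 + 58 = 98
N = 240 + 221 = 461
log2(98) ≈ 6.6147
V = 461 * 6.6147 = 3049.38

3049.38


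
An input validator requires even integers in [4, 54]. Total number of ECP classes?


Constraint: even integers in [4, 54]
Class 1: x < 4 — out-of-range invalid
Class 2: x in [4,54] but odd — wrong type invalid
Class 3: x in [4,54] and even — valid
Class 4: x > 54 — out-of-range invalid
Total equivalence classes: 4

4 equivalence classes


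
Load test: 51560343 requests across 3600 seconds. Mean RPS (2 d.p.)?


Formula: throughput = requests / seconds
throughput = 51560343 / 3600
throughput = 14322.32 requests/second

14322.32 requests/second


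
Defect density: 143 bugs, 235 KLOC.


Defect density = defects / KLOC
Defect density = 143 / 235
Defect density = 0.609 defects/KLOC

0.609 defects/KLOC


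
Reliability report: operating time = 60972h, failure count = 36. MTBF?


Formula: MTBF = Total operating time / Number of failures
MTBF = 60972 / 36
MTBF = 1693.67 hours

1693.67 hours


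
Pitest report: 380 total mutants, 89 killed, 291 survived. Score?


Mutation score = killed / total * 100
Mutation score = 89 / 380 * 100
Mutation score = 23.42%

23.42%


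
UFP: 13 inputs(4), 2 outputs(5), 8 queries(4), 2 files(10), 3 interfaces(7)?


UFP = EI*4 + EO*5 + EQ*4 + ILF*10 + EIF*7
UFP = 13*4 + 2*5 + 8*4 + 2*10 + 3*7
UFP = 52 + 10 + 32 + 20 + 21
UFP = 135

135


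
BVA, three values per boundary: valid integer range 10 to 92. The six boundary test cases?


Range: [10, 92]
Boundaries: just below min, min, min+1, max-1, max, just above max
Values: [9, 10, 11, 91, 92, 93]

[9, 10, 11, 91, 92, 93]


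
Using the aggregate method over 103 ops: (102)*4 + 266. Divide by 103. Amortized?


Formula: Amortized cost = Total cost / Operations
Total cost = (102 * 4) + (1 * 266)
Total cost = 408 + 266 = 674
Amortized = 674 / 103 = 6.5437

6.5437


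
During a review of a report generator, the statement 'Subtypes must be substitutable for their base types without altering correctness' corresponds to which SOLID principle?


This describes the Liskov Substitution Principle (LSP)

Liskov Substitution Principle (LSP)


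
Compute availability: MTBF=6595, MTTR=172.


Availability = MTBF / (MTBF + MTTR)
Availability = 6595 / (6595 + 172)
Availability = 6595 / 6767
Availability = 97.4583%

97.4583%


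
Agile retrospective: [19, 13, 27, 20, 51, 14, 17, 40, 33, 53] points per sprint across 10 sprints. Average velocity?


Formula: Avg velocity = Total points / Number of sprints
Points: [19, 13, 27, 20, 51, 14, 17, 40, 33, 53]
Sum = 19 + 13 + 27 + 20 + 51 + 14 + 17 + 40 + 33 + 53 = 287
Avg velocity = 287 / 10 = 28.7 points/sprint

28.7 points/sprint


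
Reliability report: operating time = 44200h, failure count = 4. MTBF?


Formula: MTBF = Total operating time / Number of failures
MTBF = 44200 / 4
MTBF = 11050.0 hours

11050.0 hours


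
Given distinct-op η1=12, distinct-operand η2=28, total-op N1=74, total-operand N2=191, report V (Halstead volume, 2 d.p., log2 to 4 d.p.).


Formula: V = N * log2(η), where N = N1 + N2 and η = η1 + η2
η = 12 + 28 = 40
N = 74 + 191 = 265
log2(40) ≈ 5.3219
V = 265 * 5.3219 = 1410.30

1410.30


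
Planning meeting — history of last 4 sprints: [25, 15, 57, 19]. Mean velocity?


Formula: Avg velocity = Total points / Number of sprints
Points: [25, 15, 57, 19]
Sum = 25 + 15 + 57 + 19 = 116
Avg velocity = 116 / 4 = 29.0 points/sprint

29.0 points/sprint


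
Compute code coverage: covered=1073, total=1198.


Coverage = covered / total * 100
Coverage = 1073 / 1198 * 100
Coverage = 89.57%

89.57%


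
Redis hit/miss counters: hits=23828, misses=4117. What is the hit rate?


Formula: hit rate = hits / (hits + misses) * 100
hit rate = 23828 / (23828 + 4117) * 100
hit rate = 23828 / 27945 * 100
hit rate = 85.27%

85.27%


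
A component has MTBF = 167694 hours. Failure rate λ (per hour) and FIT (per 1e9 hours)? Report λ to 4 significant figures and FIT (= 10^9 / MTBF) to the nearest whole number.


Formula: λ = 1 / MTBF; FIT = λ × 1e9 = 1e9 / MTBF
λ = 1 / 167694 ≈ 5.963e-06 failures/hour
FIT = 1e9 / 167694 ≈ 5963 failures per 1e9 hours (nearest whole number)

λ = 5.963e-06 /h, FIT = 5963


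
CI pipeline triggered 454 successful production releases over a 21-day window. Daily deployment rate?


Formula: deployments per day = releases / days
= 454 / 21
= 21.619 deploys/day
(equivalently, 151.33 deploys/week)

21.619 deploys/day


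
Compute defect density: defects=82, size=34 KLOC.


Defect density = defects / KLOC
Defect density = 82 / 34
Defect density = 2.412 defects/KLOC

2.412 defects/KLOC


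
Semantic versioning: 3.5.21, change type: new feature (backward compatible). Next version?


Current: 3.5.21
Change category: 'new feature (backward compatible)' → minor bump
SemVer rule: minor bump → increment MINOR, reset PATCH to 0 (MAJOR unchanged)
New: 3.6.0

3.6.0


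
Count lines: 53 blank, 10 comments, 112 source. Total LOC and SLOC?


Total LOC = blank + comment + code
Total LOC = 53 + 10 + 112 = 175
SLOC (source only) = code = 112

Total LOC: 175, SLOC: 112


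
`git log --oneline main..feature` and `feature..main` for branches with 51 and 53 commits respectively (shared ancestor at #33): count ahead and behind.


Common ancestor: commit #33
feature commits after divergence: 51 - 33 = 18
main commits after divergence: 53 - 33 = 20
feature is 18 commits ahead of main
main is 20 commits ahead of feature

feature ahead: 18, main ahead: 20


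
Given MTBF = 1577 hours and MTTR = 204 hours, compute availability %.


Availability = MTBF / (MTBF + MTTR)
Availability = 1577 / (1577 + 204)
Availability = 1577 / 1781
Availability = 88.5458%

88.5458%


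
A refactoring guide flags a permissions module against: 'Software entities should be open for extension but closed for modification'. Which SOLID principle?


This describes the Open/Closed Principle (OCP)

Open/Closed Principle (OCP)


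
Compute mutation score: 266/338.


Mutation score = killed / total * 100
Mutation score = 266 / 338 * 100
Mutation score = 78.7%

78.7%


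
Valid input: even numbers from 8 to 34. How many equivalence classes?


Constraint: even integers in [8, 34]
Class 1: x < 8 — out-of-range invalid
Class 2: x in [8,34] but odd — wrong type invalid
Class 3: x in [8,34] and even — valid
Class 4: x > 34 — out-of-range invalid
Total equivalence classes: 4

4 equivalence classes


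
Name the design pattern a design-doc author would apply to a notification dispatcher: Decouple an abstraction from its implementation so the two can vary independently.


This matches the Bridge pattern

Bridge


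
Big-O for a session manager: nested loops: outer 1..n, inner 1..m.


Reasoning: product of independent bounds
Complexity: O(n*m)

O(n*m)


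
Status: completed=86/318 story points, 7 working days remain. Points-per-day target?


Formula: Required rate = Remaining points / Days left
Remaining = 318 - 86 = 232 points
Required rate = 232 / 7 = 33.14 points/day

33.14 points/day


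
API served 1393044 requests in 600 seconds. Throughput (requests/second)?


Formula: throughput = requests / seconds
throughput = 1393044 / 600
throughput = 2321.74 requests/second

2321.74 requests/second


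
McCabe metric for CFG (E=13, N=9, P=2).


Formula: V(G) = E - N + 2P
V(G) = 13 - 9 + 2*2
V(G) = 4 + 4
V(G) = 8

8


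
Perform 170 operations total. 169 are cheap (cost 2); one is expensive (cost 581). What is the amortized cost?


Formula: Amortized cost = Total cost / Operations
Total cost = (169 * 2) + (1 * 581)
Total cost = 338 + 581 = 919
Amortized = 919 / 170 = 5.4059

5.4059


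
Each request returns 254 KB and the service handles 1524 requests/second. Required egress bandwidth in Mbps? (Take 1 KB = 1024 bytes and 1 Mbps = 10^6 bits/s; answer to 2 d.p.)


Formula: Mbps = payload_bytes * RPS * 8 / 1e6
Payload per request = 254 KB = 254 * 1024 = 260096 bytes
Total bytes/sec = 260096 * 1524 = 396386304
Total bits/sec = 396386304 * 8 = 3171090432
Mbps = 3171090432 / 1e6 = 3171.09

3171.09 Mbps


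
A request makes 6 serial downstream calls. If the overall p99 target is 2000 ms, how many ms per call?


Formula: per_stage = total_budget / stages
per_stage = 2000 / 6
per_stage = 333.33 ms

333.33 ms


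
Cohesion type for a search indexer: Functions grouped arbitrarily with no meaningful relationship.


Reasoning: Worst: random grouping
Type: Coincidental cohesion

Coincidental cohesion


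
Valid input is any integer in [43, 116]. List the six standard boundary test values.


Range: [43, 116]
Boundaries: just below min, min, min+1, max-1, max, just above max
Values: [42, 43, 44, 115, 116, 117]

[42, 43, 44, 115, 116, 117]


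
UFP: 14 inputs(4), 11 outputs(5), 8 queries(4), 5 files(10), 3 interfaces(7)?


UFP = EI*4 + EO*5 + EQ*4 + ILF*10 + EIF*7
UFP = 14*4 + 11*5 + 8*4 + 5*10 + 3*7
UFP = 56 + 55 + 32 + 50 + 21
UFP = 214

214


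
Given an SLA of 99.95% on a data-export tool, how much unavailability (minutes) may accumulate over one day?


Formula: allowed downtime = period * (100 - SLA) / 100
Period (day) = 1440 minutes
Unavailability fraction = (100 - 99.95) / 100
Allowed downtime = 1440 * (100 - 99.95) / 100
Allowed downtime = 0.72 minutes

0.72 minutes


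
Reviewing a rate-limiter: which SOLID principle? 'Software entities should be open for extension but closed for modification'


This describes the Open/Closed Principle (OCP)

Open/Closed Principle (OCP)


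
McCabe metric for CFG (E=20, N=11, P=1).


Formula: V(G) = E - N + 2P
V(G) = 20 - 11 + 2*1
V(G) = 9 + 2
V(G) = 11

11


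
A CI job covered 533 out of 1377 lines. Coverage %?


Coverage = covered / total * 100
Coverage = 533 / 1377 * 100
Coverage = 38.71%

38.71%


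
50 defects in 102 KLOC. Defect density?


Defect density = defects / KLOC
Defect density = 50 / 102
Defect density = 0.49 defects/KLOC

0.49 defects/KLOC


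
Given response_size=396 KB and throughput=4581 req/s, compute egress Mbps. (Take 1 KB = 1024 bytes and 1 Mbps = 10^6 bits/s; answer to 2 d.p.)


Formula: Mbps = payload_bytes * RPS * 8 / 1e6
Payload per request = 396 KB = 396 * 1024 = 405504 bytes
Total bytes/sec = 405504 * 4581 = 1857613824
Total bits/sec = 1857613824 * 8 = 14860910592
Mbps = 14860910592 / 1e6 = 14860.91

14860.91 Mbps


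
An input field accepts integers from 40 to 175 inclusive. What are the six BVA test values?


Range: [40, 175]
Boundaries: just below min, min, min+1, max-1, max, just above max
Values: [39, 40, 41, 174, 175, 176]

[39, 40, 41, 174, 175, 176]


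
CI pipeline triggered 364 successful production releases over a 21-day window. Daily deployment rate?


Formula: deployments per day = releases / days
= 364 / 21
= 17.333 deploys/day
(equivalently, 121.33 deploys/week)

17.333 deploys/day


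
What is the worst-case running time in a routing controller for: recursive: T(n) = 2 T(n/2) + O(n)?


Reasoning: master theorem case 2 (merge-sort recurrence)
Complexity: O(n log n)

O(n log n)


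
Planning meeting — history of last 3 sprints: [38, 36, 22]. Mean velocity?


Formula: Avg velocity = Total points / Number of sprints
Points: [38, 36, 22]
Sum = 38 + 36 + 22 = 96
Avg velocity = 96 / 3 = 32.0 points/sprint

32.0 points/sprint


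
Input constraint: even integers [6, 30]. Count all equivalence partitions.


Constraint: even integers in [6, 30]
Class 1: x < 6 — out-of-range invalid
Class 2: x in [6,30] but odd — wrong type invalid
Class 3: x in [6,30] and even — valid
Class 4: x > 30 — out-of-range invalid
Total equivalence classes: 4

4 equivalence classes


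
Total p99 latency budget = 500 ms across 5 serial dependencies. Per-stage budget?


Formula: per_stage = total_budget / stages
per_stage = 500 / 5
per_stage = 100.0 ms

100.0 ms


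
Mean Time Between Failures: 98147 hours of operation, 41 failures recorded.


Formula: MTBF = Total operating time / Number of failures
MTBF = 98147 / 41
MTBF = 2393.83 hours

2393.83 hours


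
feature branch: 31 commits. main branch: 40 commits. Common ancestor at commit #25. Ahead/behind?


Common ancestor: commit #25
feature commits after divergence: 31 - 25 = 6
main commits after divergence: 40 - 25 = 15
feature is 6 commits ahead of main
main is 15 commits ahead of feature

feature ahead: 6, main ahead: 15


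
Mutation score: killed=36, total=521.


Mutation score = killed / total * 100
Mutation score = 36 / 521 * 100
Mutation score = 6.91%

6.91%


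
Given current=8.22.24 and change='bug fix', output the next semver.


Current: 8.22.24
Change category: 'bug fix' → patch bump
SemVer rule: patch bump → increment PATCH (MAJOR and MINOR unchanged)
New: 8.22.25

8.22.25


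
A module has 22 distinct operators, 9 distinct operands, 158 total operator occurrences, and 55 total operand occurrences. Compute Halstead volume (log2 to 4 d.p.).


Formula: V = N * log2(η), where N = N1 + N2 and η = η1 + η2
η = 22 + 9 = 31
N = 158 + 55 = 213
log2(31) ≈ 4.9542
V = 213 * 4.9542 = 1055.24

1055.24


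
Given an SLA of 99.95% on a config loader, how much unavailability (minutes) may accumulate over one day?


Formula: allowed downtime = period * (100 - SLA) / 100
Period (day) = 1440 minutes
Unavailability fraction = (100 - 99.95) / 100
Allowed downtime = 1440 * (100 - 99.95) / 100
Allowed downtime = 0.72 minutes

0.72 minutes


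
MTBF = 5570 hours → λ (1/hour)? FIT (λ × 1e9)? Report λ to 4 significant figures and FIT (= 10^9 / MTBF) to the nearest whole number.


Formula: λ = 1 / MTBF; FIT = λ × 1e9 = 1e9 / MTBF
λ = 1 / 5570 ≈ 1.795e-04 failures/hour
FIT = 1e9 / 5570 ≈ 179533 failures per 1e9 hours (nearest whole number)

λ = 1.795e-04 /h, FIT = 179533
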